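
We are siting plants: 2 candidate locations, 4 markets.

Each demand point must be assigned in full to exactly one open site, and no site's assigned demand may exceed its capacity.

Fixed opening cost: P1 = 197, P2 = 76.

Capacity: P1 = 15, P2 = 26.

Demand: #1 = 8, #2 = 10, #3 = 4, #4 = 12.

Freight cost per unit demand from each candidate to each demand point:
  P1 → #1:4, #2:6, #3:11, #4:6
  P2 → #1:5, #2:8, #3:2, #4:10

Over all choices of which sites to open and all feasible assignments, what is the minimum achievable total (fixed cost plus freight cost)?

Open {P1, P2}; cheapest assignment that respects the capacities:
  P1 (cap 15, load 12): #4 — cost 12×6 = 72
  P2 (cap 26, load 22): #1, #2, #3 — cost 8×5 + 10×8 + 4×2 = 128
  Shipping 200, fixed 273 → total 473.
  Any other capacity-feasible assignment to {P1, P2} ships for at least 200.
Total demand is 34 and no other set of sites has combined capacity ≥ 34, so {P1, P2} is the only feasible choice of open sites. Minimum: 473.

473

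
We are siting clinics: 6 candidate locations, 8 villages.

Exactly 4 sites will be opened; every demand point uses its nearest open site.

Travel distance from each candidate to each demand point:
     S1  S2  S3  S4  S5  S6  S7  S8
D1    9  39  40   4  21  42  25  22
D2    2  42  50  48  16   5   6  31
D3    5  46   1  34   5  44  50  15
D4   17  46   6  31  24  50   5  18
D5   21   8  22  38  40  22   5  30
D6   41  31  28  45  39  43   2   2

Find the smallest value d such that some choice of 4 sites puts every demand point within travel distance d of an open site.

Open {D1, D2, D3, D5}.
  Farthest demand point is S8 at travel distance 15 (to D3); all others are ≤ 15.
With {D1, D2, D4, D5} the worst case is 18.
With {D1, D2, D5, D6} the worst case is 22.
No size-4 selection achieves below 15.

15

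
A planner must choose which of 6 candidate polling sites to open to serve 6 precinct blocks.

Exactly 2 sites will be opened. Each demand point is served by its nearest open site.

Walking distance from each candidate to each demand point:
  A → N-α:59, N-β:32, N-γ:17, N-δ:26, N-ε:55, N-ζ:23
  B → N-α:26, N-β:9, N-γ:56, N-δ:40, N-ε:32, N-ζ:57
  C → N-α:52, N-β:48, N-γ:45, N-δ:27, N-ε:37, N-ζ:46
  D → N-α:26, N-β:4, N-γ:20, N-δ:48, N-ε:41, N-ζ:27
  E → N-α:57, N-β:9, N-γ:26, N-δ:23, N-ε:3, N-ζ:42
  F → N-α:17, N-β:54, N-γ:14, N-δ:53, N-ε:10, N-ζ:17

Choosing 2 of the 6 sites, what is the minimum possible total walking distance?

Open {E, F}.
  N-α→F 17, N-β→E 9, N-γ→F 14, N-δ→E 23, N-ε→E 3, N-ζ→F 17  ⇒ total 83.
Compare {D, E}: total 103.
Compare {B, F}: total 107.
No size-2 selection does better; minimum is 83.

83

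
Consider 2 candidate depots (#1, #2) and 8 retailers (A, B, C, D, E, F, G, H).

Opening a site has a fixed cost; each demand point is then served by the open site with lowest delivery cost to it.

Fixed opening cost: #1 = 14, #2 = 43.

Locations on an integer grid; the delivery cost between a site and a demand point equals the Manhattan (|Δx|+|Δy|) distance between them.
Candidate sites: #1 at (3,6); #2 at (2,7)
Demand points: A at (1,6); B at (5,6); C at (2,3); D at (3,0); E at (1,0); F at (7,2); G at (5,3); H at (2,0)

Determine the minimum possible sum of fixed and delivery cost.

Open {#1}: assign each demand point to its cheapest open site.
  A→#1 2, B→#1 2, C→#1 4, D→#1 6, E→#1 8, F→#1 8, G→#1 5, H→#1 7
  delivery cost 42, fixed 14 → total 56.
Compare {#2}: delivery cost 50 + fixed 43 = 93.
Compare {#1, #2}: delivery cost 42 + fixed 57 = 99.

56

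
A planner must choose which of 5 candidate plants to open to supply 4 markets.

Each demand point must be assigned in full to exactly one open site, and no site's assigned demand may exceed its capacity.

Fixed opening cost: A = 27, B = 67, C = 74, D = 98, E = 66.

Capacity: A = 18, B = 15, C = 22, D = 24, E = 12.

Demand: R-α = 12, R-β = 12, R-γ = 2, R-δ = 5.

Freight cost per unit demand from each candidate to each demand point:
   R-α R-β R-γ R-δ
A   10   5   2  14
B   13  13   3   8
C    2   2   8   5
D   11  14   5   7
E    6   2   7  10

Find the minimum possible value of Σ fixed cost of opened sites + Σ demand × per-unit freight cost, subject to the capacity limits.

Open {A, C}; cheapest assignment that respects the capacities:
  A (cap 18, load 14): R-β, R-γ — cost 12×5 + 2×2 = 64
  C (cap 22, load 17): R-α, R-δ — cost 12×2 + 5×5 = 49
  Shipping 113, fixed 101 → total 214.
  Any other capacity-feasible assignment to {A, C} ships for at least 113.
Compare {C, E}: its best feasible assignment gives total 229.
Compare {A, C, E}: its best feasible assignment gives total 244.
Every other set of open sites that can feasibly serve all demand totals ≥ 229 even under its best assignment. Minimum: 214.

214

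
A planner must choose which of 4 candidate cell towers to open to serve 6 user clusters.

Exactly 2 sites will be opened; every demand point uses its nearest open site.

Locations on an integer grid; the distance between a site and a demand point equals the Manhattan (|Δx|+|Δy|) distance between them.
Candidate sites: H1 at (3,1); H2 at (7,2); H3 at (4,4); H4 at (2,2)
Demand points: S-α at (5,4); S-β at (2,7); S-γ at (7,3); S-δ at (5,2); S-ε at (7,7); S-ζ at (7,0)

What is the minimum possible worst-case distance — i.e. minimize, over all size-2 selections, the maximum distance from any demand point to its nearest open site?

5

Open {H2, H3}.
  Farthest demand point is S-β at distance 5 (to H3); all others are ≤ 5.
With {H2, H4} the worst case is 5.
With {H1, H3} the worst case is 6.
No size-2 selection achieves below 5.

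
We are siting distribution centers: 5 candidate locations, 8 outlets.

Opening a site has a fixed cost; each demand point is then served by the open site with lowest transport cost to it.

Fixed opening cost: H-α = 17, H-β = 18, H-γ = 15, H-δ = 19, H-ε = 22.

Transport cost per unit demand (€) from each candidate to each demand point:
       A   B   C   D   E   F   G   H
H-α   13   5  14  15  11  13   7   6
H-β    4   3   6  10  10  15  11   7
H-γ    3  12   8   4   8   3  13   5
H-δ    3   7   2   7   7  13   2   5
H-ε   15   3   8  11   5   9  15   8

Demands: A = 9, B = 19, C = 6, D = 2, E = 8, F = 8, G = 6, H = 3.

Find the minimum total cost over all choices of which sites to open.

Open {H-γ, H-δ, H-ε}: assign each demand point to its cheapest open site.
  A→H-γ 9×3=27, B→H-ε 19×3=57, C→H-δ 6×2=12, D→H-γ 2×4=8, E→H-ε 8×5=40, F→H-γ 8×3=24, G→H-δ 6×2=12, H→H-γ 3×5=15
  transport cost 195, fixed 56 → total 251.
Compare {H-β, H-γ, H-δ}: transport cost 211 + fixed 52 = 263.
Compare {H-α, H-γ, H-δ, H-ε}: transport cost 195 + fixed 73 = 268.
Compare {H-β, H-γ, H-δ, H-ε}: transport cost 195 + fixed 74 = 269.
All other subsets cost ≥ 263. Minimum total cost: 251.

251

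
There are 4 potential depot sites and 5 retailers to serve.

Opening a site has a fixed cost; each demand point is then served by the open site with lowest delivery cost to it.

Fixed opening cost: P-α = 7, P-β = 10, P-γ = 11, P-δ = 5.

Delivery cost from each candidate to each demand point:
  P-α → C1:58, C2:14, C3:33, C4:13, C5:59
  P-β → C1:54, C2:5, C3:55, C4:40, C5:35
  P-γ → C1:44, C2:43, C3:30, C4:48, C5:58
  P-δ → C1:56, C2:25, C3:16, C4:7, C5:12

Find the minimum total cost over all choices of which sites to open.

Open {P-β, P-δ}: assign each demand point to its cheapest open site.
  C1→P-β 54, C2→P-β 5, C3→P-δ 16, C4→P-δ 7, C5→P-δ 12
  delivery cost 94, fixed 15 → total 109.
Compare {P-β, P-γ, P-δ}: delivery cost 84 + fixed 26 = 110.
Compare {P-α, P-β, P-δ}: delivery cost 94 + fixed 22 = 116.
Compare {P-α, P-γ, P-δ}: delivery cost 93 + fixed 23 = 116.
All other subsets cost ≥ 110. Minimum total cost: 109.

109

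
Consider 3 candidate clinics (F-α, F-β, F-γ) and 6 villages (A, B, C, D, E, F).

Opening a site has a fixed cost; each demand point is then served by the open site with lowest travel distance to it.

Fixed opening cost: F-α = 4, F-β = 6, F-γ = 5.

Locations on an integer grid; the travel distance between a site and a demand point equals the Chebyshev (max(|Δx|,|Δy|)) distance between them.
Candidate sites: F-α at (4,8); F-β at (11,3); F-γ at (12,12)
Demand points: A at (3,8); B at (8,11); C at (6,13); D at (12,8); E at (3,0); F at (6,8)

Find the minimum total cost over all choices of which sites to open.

Open {F-α}: assign each demand point to its cheapest open site.
  A→F-α 1, B→F-α 4, C→F-α 5, D→F-α 8, E→F-α 8, F→F-α 2
  travel distance 28, fixed 4 → total 32.
Compare {F-α, F-γ}: travel distance 24 + fixed 9 = 33.
Compare {F-α, F-β}: travel distance 25 + fixed 10 = 35.
Compare {F-α, F-β, F-γ}: travel distance 24 + fixed 15 = 39.
All other subsets cost ≥ 33. Minimum total cost: 32.

32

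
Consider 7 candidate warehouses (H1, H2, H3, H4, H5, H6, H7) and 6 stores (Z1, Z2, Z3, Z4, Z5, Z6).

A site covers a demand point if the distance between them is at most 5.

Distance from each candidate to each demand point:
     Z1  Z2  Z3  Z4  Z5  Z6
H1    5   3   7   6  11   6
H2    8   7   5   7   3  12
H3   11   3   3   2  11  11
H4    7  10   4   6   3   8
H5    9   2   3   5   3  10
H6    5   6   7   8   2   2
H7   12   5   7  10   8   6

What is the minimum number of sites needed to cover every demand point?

Coverage sets (demand points within 5 of each site):
  H1: {Z1, Z2}
  H2: {Z3, Z5}
  H3: {Z2, Z3, Z4}
  H4: {Z3, Z5}
  H5: {Z2, Z3, Z4, Z5}
  H6: {Z1, Z5, Z6}
  H7: {Z2}
No single site covers all 6 demand points.
But {H3, H6} covers everything, so the minimum is 2.

2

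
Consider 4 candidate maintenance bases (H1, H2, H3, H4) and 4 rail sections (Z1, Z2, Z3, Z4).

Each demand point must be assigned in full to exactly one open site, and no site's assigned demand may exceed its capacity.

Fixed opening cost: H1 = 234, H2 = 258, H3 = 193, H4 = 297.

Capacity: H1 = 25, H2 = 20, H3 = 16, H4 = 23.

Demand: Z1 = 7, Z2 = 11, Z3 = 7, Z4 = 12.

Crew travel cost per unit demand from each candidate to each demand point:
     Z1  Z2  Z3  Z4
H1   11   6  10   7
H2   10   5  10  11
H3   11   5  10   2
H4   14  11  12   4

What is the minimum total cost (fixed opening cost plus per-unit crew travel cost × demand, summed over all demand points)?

664

Open {H1, H3}; cheapest assignment that respects the capacities:
  H1 (cap 25, load 25): Z1, Z2, Z3 — cost 7×11 + 11×6 + 7×10 = 213
  H3 (cap 16, load 12): Z4 — cost 12×2 = 24
  Shipping 237, fixed 427 → total 664.
  Any other capacity-feasible assignment to {H1, H3} ships for at least 237.
Compare {H1, H2}: its best feasible assignment gives total 771.
Compare {H1, H4}: its best feasible assignment gives total 792.
Every other set of open sites that can feasibly serve all demand totals ≥ 771 even under its best assignment. Minimum: 664.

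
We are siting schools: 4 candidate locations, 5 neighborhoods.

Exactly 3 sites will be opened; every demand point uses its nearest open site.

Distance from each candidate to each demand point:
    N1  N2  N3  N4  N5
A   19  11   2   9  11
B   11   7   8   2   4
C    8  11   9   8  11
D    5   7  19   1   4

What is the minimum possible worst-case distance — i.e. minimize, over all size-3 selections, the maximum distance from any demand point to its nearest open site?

Open {A, B, D}.
  Farthest demand point is N2 at distance 7 (to B); all others are ≤ 7.
With {A, C, D} the worst case is 7.
With {A, B, C} the worst case is 8.
No size-3 selection achieves below 7.

7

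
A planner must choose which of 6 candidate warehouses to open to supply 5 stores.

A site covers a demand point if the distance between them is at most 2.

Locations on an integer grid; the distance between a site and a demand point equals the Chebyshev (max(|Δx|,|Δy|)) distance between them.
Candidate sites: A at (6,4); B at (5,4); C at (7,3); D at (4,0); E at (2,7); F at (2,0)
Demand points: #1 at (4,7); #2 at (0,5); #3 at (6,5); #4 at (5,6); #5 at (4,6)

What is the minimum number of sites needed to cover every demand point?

2

Coverage sets (demand points within 2 of each site):
  A: {#3, #4, #5}
  B: {#3, #4, #5}
  C: {#3}
  D: {}
  E: {#1, #2, #5}
  F: {}
No single site covers all 5 demand points.
But {A, E} covers everything, so the minimum is 2.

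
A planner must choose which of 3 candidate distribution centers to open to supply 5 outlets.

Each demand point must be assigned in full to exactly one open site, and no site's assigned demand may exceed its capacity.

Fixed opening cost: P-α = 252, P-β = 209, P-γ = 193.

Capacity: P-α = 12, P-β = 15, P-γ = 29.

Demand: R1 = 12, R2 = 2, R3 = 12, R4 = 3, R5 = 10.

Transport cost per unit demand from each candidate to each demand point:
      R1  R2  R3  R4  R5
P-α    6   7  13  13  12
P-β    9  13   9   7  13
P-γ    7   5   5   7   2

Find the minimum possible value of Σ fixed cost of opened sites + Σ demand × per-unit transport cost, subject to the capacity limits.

621

Open {P-β, P-γ}; cheapest assignment that respects the capacities:
  P-β (cap 15, load 15): R1, R4 — cost 12×9 + 3×7 = 129
  P-γ (cap 29, load 24): R2, R3, R5 — cost 2×5 + 12×5 + 10×2 = 90
  Shipping 219, fixed 402 → total 621.
  Any other capacity-feasible assignment to {P-β, P-γ} ships for at least 219.
Compare {P-α, P-γ}: its best feasible assignment gives total 628.
Compare {P-α, P-β, P-γ}: its best feasible assignment gives total 837.
Every other set of open sites that can feasibly serve all demand totals ≥ 628 even under its best assignment. Minimum: 621.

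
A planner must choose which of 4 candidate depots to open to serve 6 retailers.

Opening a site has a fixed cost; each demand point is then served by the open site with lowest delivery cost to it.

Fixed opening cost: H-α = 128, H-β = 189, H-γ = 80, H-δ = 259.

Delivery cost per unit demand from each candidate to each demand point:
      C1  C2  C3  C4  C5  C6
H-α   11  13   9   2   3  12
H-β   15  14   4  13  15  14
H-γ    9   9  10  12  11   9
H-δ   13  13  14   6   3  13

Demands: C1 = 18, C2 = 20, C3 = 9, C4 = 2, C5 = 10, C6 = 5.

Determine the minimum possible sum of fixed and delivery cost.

Open {H-γ}: assign each demand point to its cheapest open site.
  C1→H-γ 18×9=162, C2→H-γ 20×9=180, C3→H-γ 9×10=90, C4→H-γ 2×12=24, C5→H-γ 10×11=110, C6→H-γ 5×9=45
  delivery cost 611, fixed 80 → total 691.
Compare {H-α, H-γ}: delivery cost 502 + fixed 208 = 710.
Compare {H-α}: delivery cost 633 + fixed 128 = 761.
Compare {H-β, H-γ}: delivery cost 557 + fixed 269 = 826.
All other subsets cost ≥ 710. Minimum total cost: 691.

691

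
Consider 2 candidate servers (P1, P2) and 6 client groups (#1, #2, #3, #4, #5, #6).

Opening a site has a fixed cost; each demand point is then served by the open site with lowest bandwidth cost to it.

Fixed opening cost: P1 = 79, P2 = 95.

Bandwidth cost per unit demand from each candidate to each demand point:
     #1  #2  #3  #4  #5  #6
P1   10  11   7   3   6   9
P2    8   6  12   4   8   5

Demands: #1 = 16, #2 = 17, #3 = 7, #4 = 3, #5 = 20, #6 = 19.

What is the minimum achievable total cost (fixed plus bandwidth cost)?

676

Open {P2}: assign each demand point to its cheapest open site.
  #1→P2 16×8=128, #2→P2 17×6=102, #3→P2 7×12=84, #4→P2 3×4=12, #5→P2 20×8=160, #6→P2 19×5=95
  bandwidth cost 581, fixed 95 → total 676.
Compare {P1, P2}: bandwidth cost 503 + fixed 174 = 677.
Compare {P1}: bandwidth cost 696 + fixed 79 = 775.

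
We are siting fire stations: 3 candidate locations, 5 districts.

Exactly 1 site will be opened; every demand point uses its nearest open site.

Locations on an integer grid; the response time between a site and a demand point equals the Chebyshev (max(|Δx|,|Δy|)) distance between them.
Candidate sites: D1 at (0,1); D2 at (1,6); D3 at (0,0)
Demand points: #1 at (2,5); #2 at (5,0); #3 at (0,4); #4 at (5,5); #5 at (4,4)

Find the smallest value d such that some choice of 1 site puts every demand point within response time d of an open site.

5

Open {D1}.
  Farthest demand point is #2 at response time 5 (to D1); all others are ≤ 5.
With {D3} the worst case is 5.
With {D2} the worst case is 6.
No size-1 selection achieves below 5.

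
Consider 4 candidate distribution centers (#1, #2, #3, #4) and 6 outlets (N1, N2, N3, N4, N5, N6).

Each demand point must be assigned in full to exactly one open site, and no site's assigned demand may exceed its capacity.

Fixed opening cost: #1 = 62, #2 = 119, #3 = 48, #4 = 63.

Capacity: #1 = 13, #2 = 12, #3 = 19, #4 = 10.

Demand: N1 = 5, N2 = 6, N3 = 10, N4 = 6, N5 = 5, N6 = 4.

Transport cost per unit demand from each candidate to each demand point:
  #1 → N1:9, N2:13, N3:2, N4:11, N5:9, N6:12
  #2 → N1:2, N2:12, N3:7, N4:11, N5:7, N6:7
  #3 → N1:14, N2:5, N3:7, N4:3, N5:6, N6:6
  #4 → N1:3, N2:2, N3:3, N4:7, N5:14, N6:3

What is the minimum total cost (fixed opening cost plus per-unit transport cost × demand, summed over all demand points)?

298

Open {#1, #3, #4}; cheapest assignment that respects the capacities:
  #1 (cap 13, load 10): N3 — cost 10×2 = 20
  #3 (cap 19, load 17): N2, N4, N5 — cost 6×5 + 6×3 + 5×6 = 78
  #4 (cap 10, load 9): N1, N6 — cost 5×3 + 4×3 = 27
  Shipping 125, fixed 173 → total 298.
  Any other capacity-feasible assignment to {#1, #3, #4} ships for at least 125.
Compare {#1, #2, #3}: its best feasible assignment gives total 365.
Compare {#2, #3, #4}: its best feasible assignment gives total 376.
Every other set of open sites that can feasibly serve all demand totals ≥ 365 even under its best assignment. Minimum: 298.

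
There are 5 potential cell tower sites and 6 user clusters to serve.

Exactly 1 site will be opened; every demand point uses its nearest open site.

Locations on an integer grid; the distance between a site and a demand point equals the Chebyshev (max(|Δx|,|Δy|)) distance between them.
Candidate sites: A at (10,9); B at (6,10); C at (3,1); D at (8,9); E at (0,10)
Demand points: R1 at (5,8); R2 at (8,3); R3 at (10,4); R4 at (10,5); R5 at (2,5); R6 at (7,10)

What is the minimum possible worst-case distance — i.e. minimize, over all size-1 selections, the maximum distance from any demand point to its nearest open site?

6

Open {D}.
  Farthest demand point is R2 at distance 6 (to D); all others are ≤ 6.
With {B} the worst case is 7.
With {A} the worst case is 8.
No size-1 selection achieves below 6.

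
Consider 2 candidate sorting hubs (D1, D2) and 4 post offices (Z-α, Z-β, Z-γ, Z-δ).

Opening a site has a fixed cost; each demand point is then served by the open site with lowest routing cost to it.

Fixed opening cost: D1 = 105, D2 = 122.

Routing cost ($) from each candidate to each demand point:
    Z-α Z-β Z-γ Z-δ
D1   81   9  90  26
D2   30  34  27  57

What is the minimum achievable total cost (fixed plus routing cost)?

270

Open {D2}: assign each demand point to its cheapest open site.
  Z-α→D2 30, Z-β→D2 34, Z-γ→D2 27, Z-δ→D2 57
  routing cost 148, fixed 122 → total 270.
Compare {D1}: routing cost 206 + fixed 105 = 311.
Compare {D1, D2}: routing cost 92 + fixed 227 = 319.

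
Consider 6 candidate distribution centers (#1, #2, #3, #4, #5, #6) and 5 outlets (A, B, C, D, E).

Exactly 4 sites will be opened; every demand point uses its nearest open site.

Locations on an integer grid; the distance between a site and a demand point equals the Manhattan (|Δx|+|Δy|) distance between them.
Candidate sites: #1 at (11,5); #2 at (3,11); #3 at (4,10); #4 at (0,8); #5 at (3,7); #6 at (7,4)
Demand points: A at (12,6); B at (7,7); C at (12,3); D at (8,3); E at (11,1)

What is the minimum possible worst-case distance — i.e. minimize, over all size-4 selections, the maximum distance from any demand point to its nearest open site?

4

Open {#1, #2, #3, #6}.
  Farthest demand point is E at distance 4 (to #1); all others are ≤ 4.
With {#1, #2, #4, #6} the worst case is 4.
With {#1, #2, #5, #6} the worst case is 4.
No size-4 selection achieves below 4.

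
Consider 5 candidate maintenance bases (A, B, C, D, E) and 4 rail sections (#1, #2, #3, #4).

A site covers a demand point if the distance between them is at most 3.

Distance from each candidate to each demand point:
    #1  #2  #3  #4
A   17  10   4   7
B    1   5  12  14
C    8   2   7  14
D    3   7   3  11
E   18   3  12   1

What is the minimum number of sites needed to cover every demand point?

2

Coverage sets (demand points within 3 of each site):
  A: {}
  B: {#1}
  C: {#2}
  D: {#1, #3}
  E: {#2, #4}
No single site covers all 4 demand points.
But {D, E} covers everything, so the minimum is 2.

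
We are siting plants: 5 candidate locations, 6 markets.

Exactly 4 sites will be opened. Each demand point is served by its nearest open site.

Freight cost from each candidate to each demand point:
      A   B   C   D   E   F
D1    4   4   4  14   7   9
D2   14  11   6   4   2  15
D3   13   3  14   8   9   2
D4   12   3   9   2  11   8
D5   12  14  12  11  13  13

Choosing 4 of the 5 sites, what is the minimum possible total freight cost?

Open {D1, D2, D3, D4}.
  A→D1 4, B→D3 3, C→D1 4, D→D4 2, E→D2 2, F→D3 2  ⇒ total 17.
Compare {D1, D2, D3, D5}: total 19.
Compare {D1, D3, D4, D5}: total 22.
No size-4 selection does better; minimum is 17.

17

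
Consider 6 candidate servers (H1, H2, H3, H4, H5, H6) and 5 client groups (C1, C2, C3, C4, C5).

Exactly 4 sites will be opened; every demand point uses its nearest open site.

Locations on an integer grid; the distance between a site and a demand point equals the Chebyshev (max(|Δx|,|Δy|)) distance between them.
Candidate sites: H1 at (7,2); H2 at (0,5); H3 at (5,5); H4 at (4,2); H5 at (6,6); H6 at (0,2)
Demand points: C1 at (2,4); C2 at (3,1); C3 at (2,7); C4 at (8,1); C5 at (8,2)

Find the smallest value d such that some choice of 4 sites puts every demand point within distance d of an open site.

2

Open {H1, H2, H3, H4}.
  Farthest demand point is C1 at distance 2 (to H2); all others are ≤ 2.
With {H1, H2, H4, H5} the worst case is 2.
With {H1, H2, H4, H6} the worst case is 2.
No size-4 selection achieves below 2.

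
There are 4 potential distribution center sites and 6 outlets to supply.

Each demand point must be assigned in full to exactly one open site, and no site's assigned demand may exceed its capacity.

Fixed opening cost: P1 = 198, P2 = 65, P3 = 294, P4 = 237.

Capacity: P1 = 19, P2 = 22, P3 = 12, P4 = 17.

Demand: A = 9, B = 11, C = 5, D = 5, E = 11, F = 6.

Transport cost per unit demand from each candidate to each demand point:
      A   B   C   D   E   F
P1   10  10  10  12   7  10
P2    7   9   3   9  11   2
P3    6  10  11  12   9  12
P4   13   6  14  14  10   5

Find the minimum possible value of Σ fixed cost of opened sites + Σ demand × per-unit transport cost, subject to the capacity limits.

793

Open {P1, P2, P4}; cheapest assignment that respects the capacities:
  P1 (cap 19, load 16): D, E — cost 5×12 + 11×7 = 137
  P2 (cap 22, load 20): A, C, F — cost 9×7 + 5×3 + 6×2 = 90
  P4 (cap 17, load 11): B — cost 11×6 = 66
  Shipping 293, fixed 500 → total 793.
  Any other capacity-feasible assignment to {P1, P2, P4} ships for at least 293.
Compare {P1, P2, P3}: its best feasible assignment gives total 874.
Compare {P2, P3, P4}: its best feasible assignment gives total 914.
Every other set of open sites that can feasibly serve all demand totals ≥ 874 even under its best assignment. Minimum: 793.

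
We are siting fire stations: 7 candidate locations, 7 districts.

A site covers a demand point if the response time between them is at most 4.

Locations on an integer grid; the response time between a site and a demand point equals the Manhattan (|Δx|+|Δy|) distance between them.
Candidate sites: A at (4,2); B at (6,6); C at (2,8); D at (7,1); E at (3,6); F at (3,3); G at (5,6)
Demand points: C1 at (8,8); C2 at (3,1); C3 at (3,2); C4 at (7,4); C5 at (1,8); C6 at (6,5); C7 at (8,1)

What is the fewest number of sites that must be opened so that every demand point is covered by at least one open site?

Coverage sets (demand points within 4 of each site):
  A: {C2, C3}
  B: {C1, C4, C6}
  C: {C5}
  D: {C2, C4, C7}
  E: {C3, C5, C6}
  F: {C2, C3}
  G: {C4, C6}
No 2 sites suffice: every size-2 union leaves at least one demand point uncovered.
But {B, D, E} covers everything, so the minimum is 3.

3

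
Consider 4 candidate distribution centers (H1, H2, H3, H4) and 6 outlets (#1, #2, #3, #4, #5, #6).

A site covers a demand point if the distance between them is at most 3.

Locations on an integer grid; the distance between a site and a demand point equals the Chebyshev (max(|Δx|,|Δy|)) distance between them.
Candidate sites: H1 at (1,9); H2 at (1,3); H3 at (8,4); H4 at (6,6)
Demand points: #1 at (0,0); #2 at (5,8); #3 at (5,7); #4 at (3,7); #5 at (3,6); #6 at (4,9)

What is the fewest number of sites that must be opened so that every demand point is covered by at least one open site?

Coverage sets (demand points within 3 of each site):
  H1: {#4, #5, #6}
  H2: {#1, #5}
  H3: {#3}
  H4: {#2, #3, #4, #5, #6}
No single site covers all 6 demand points.
But {H2, H4} covers everything, so the minimum is 2.

2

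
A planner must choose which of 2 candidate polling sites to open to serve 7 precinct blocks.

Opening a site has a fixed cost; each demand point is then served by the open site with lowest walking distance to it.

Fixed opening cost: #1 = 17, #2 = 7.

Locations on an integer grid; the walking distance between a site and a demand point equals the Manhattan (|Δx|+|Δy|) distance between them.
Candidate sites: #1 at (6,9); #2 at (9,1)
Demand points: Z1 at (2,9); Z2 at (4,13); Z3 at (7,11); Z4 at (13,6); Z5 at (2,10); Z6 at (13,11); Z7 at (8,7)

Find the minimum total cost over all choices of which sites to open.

58

Open {#1}: assign each demand point to its cheapest open site.
  Z1→#1 4, Z2→#1 6, Z3→#1 3, Z4→#1 10, Z5→#1 5, Z6→#1 9, Z7→#1 4
  walking distance 41, fixed 17 → total 58.
Compare {#1, #2}: walking distance 40 + fixed 24 = 64.
Compare {#2}: walking distance 90 + fixed 7 = 97.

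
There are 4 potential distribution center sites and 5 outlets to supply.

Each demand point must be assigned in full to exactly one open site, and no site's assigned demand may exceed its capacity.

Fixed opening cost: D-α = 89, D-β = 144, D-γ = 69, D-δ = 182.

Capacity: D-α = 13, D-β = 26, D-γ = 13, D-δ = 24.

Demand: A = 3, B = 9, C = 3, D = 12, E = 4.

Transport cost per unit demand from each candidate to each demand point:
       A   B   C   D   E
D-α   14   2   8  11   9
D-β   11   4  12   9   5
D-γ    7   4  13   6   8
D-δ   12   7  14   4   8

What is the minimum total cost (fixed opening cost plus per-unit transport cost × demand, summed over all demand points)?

410

Open {D-β, D-γ}; cheapest assignment that respects the capacities:
  D-β (cap 26, load 19): A, B, C, E — cost 3×11 + 9×4 + 3×12 + 4×5 = 125
  D-γ (cap 13, load 12): D — cost 12×6 = 72
  Shipping 197, fixed 213 → total 410.
  Any other capacity-feasible assignment to {D-β, D-γ} ships for at least 197.
Compare {D-α, D-δ}: its best feasible assignment gives total 429.
Compare {D-γ, D-δ}: its best feasible assignment gives total 430.
Every other set of open sites that can feasibly serve all demand totals ≥ 429 even under its best assignment. Minimum: 410.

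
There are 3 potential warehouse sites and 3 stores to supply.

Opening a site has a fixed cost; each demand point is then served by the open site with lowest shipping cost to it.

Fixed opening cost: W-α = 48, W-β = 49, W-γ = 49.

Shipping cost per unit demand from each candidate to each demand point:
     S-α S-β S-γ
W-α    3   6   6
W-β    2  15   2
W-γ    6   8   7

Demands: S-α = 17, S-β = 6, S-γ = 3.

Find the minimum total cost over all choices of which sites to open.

153

Open {W-α}: assign each demand point to its cheapest open site.
  S-α→W-α 17×3=51, S-β→W-α 6×6=36, S-γ→W-α 3×6=18
  shipping cost 105, fixed 48 → total 153.
Compare {W-α, W-β}: shipping cost 76 + fixed 97 = 173.
Compare {W-β}: shipping cost 130 + fixed 49 = 179.
Compare {W-β, W-γ}: shipping cost 88 + fixed 98 = 186.
All other subsets cost ≥ 173. Minimum total cost: 153.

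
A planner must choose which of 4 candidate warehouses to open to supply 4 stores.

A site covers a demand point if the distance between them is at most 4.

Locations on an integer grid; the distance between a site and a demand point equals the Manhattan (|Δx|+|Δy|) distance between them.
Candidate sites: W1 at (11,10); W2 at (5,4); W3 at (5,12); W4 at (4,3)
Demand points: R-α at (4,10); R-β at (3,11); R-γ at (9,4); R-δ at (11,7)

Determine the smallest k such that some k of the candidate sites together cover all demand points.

Coverage sets (demand points within 4 of each site):
  W1: {R-δ}
  W2: {R-γ}
  W3: {R-α, R-β}
  W4: {}
No 2 sites suffice: every size-2 union leaves at least one demand point uncovered.
But {W1, W2, W3} covers everything, so the minimum is 3.

3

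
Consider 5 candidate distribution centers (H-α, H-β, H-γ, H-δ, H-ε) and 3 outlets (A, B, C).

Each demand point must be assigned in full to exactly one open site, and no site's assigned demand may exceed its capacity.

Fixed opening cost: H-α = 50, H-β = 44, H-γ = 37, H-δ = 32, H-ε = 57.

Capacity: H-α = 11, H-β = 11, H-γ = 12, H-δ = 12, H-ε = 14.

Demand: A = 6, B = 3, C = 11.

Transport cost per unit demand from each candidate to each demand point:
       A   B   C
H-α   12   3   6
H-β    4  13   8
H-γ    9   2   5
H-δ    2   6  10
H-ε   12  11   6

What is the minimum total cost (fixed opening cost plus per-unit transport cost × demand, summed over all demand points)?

154

Open {H-γ, H-δ}; cheapest assignment that respects the capacities:
  H-γ (cap 12, load 11): C — cost 11×5 = 55
  H-δ (cap 12, load 9): A, B — cost 6×2 + 3×6 = 30
  Shipping 85, fixed 69 → total 154.
  Any other capacity-feasible assignment to {H-γ, H-δ} ships for at least 85.
Compare {H-α, H-δ}: its best feasible assignment gives total 178.
Compare {H-δ, H-ε}: its best feasible assignment gives total 185.
Every other set of open sites that can feasibly serve all demand totals ≥ 178 even under its best assignment. Minimum: 154.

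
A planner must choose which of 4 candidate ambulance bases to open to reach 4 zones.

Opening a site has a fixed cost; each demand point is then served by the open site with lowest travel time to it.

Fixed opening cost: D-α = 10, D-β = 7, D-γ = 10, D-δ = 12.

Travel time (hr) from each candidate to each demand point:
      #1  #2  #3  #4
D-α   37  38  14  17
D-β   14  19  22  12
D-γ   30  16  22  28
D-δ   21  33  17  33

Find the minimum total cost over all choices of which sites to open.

Open {D-β}: assign each demand point to its cheapest open site.
  #1→D-β 14, #2→D-β 19, #3→D-β 22, #4→D-β 12
  travel time 67, fixed 7 → total 74.
Compare {D-α, D-β}: travel time 59 + fixed 17 = 76.
Compare {D-β, D-γ}: travel time 64 + fixed 17 = 81.
Compare {D-β, D-δ}: travel time 62 + fixed 19 = 81.
All other subsets cost ≥ 76. Minimum total cost: 74.

74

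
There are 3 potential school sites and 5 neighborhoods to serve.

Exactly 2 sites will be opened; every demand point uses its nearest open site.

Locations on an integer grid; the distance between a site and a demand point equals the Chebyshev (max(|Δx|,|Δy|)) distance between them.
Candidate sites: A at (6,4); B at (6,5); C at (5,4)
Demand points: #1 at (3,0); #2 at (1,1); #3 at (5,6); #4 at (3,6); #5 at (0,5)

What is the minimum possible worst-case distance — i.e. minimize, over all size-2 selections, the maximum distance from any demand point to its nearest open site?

5

Open {A, C}.
  Farthest demand point is #5 at distance 5 (to C); all others are ≤ 5.
With {B, C} the worst case is 5.
With {A, B} the worst case is 6.
No size-2 selection achieves below 5.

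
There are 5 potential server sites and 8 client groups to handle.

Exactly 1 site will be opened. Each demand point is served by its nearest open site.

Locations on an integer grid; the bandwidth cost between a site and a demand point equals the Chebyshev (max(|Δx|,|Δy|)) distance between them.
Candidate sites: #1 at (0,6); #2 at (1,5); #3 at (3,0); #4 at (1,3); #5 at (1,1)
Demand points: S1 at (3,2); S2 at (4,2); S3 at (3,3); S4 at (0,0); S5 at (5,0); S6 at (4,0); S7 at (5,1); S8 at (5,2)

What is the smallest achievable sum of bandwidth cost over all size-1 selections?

17

Open {#3}.
  S1→#3 2, S2→#3 2, S3→#3 3, S4→#3 3, S5→#3 2, S6→#3 1, S7→#3 2, S8→#3 2  ⇒ total 17.
Compare {#5}: total 23.
Compare {#4}: total 25.
No size-1 selection does better; minimum is 17.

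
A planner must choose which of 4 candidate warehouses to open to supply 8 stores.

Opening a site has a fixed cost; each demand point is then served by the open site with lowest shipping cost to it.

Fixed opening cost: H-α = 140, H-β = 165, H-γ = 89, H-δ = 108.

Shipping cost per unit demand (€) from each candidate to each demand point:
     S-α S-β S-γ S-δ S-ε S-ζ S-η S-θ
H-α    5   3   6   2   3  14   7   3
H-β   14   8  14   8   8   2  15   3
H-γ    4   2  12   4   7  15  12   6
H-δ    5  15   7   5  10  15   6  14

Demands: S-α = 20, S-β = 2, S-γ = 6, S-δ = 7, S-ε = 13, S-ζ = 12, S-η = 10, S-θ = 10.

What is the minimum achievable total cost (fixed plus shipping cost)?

Open {H-α}: assign each demand point to its cheapest open site.
  S-α→H-α 20×5=100, S-β→H-α 2×3=6, S-γ→H-α 6×6=36, S-δ→H-α 7×2=14, S-ε→H-α 13×3=39, S-ζ→H-α 12×14=168, S-η→H-α 10×7=70, S-θ→H-α 10×3=30
  shipping cost 463, fixed 140 → total 603.
Compare {H-α, H-β}: shipping cost 319 + fixed 305 = 624.
Compare {H-α, H-γ}: shipping cost 441 + fixed 229 = 670.
Compare {H-β, H-δ}: shipping cost 411 + fixed 273 = 684.
All other subsets cost ≥ 624. Minimum total cost: 603.

603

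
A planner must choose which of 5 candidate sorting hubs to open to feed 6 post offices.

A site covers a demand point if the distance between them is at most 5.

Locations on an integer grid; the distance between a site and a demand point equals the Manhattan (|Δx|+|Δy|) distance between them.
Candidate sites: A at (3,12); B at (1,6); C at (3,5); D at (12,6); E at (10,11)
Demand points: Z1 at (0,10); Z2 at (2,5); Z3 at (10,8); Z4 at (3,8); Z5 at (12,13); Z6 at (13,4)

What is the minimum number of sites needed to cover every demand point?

3

Coverage sets (demand points within 5 of each site):
  A: {Z1, Z4}
  B: {Z1, Z2, Z4}
  C: {Z2, Z4}
  D: {Z3, Z6}
  E: {Z3, Z5}
No 2 sites suffice: every size-2 union leaves at least one demand point uncovered.
But {B, D, E} covers everything, so the minimum is 3.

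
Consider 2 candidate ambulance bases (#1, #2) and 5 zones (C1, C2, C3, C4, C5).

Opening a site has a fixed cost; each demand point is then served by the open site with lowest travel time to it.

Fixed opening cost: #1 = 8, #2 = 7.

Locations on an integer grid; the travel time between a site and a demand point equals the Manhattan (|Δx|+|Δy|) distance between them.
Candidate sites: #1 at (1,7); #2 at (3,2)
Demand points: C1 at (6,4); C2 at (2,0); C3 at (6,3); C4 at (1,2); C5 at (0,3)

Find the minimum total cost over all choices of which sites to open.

Open {#2}: assign each demand point to its cheapest open site.
  C1→#2 5, C2→#2 3, C3→#2 4, C4→#2 2, C5→#2 4
  travel time 18, fixed 7 → total 25.
Compare {#1, #2}: travel time 18 + fixed 15 = 33.
Compare {#1}: travel time 35 + fixed 8 = 43.

25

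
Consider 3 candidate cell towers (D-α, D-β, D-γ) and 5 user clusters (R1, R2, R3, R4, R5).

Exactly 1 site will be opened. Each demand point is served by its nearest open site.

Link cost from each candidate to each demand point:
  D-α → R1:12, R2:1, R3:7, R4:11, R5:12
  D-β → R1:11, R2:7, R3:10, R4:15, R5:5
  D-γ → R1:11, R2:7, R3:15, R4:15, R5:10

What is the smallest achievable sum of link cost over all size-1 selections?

43

Open {D-α}.
  R1→D-α 12, R2→D-α 1, R3→D-α 7, R4→D-α 11, R5→D-α 12  ⇒ total 43.
Compare {D-β}: total 48.
Compare {D-γ}: total 58.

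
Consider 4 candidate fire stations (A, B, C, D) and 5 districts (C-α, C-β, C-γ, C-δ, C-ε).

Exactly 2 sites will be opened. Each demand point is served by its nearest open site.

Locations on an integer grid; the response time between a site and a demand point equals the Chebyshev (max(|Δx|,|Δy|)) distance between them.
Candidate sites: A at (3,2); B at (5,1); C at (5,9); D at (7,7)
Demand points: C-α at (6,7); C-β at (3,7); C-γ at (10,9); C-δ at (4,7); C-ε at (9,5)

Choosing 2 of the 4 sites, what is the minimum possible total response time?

10

Open {C, D}.
  C-α→D 1, C-β→C 2, C-γ→D 3, C-δ→C 2, C-ε→D 2  ⇒ total 10.
Compare {A, D}: total 13.
Compare {B, D}: total 13.
No size-2 selection does better; minimum is 10.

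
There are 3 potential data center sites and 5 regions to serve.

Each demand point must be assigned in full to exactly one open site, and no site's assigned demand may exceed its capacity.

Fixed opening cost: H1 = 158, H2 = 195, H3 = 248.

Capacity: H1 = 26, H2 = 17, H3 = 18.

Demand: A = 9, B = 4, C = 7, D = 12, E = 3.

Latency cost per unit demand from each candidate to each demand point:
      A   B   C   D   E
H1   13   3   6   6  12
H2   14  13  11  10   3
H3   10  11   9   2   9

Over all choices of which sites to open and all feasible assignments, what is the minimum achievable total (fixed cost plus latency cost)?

614

Open {H1, H2}; cheapest assignment that respects the capacities:
  H1 (cap 26, load 23): B, C, D — cost 4×3 + 7×6 + 12×6 = 126
  H2 (cap 17, load 12): A, E — cost 9×14 + 3×3 = 135
  Shipping 261, fixed 353 → total 614.
  Any other capacity-feasible assignment to {H1, H2} ships for at least 261.
Compare {H1, H3}: its best feasible assignment gives total 628.
Compare {H1, H2, H3}: its best feasible assignment gives total 805.
Every other set of open sites that can feasibly serve all demand totals ≥ 628 even under its best assignment. Minimum: 614.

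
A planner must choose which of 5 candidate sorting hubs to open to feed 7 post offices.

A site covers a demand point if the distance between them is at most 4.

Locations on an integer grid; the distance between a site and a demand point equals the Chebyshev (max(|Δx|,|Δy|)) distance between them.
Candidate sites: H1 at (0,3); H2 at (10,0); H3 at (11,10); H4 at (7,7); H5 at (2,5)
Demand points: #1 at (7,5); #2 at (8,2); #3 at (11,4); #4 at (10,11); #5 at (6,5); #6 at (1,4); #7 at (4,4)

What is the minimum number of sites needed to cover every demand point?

Coverage sets (demand points within 4 of each site):
  H1: {#6, #7}
  H2: {#2, #3}
  H3: {#4}
  H4: {#1, #3, #4, #5, #7}
  H5: {#5, #6, #7}
No 2 sites suffice: every size-2 union leaves at least one demand point uncovered.
But {H1, H2, H4} covers everything, so the minimum is 3.

3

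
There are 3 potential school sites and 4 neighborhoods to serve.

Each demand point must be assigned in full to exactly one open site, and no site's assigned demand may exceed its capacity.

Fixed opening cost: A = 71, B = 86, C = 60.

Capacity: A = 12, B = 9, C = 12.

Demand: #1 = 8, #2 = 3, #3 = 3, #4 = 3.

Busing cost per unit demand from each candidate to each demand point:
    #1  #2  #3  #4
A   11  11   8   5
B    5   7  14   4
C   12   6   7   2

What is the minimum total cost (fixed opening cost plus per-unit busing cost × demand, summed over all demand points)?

231

Open {B, C}; cheapest assignment that respects the capacities:
  B (cap 9, load 8): #1 — cost 8×5 = 40
  C (cap 12, load 9): #2, #3, #4 — cost 3×6 + 3×7 + 3×2 = 45
  Shipping 85, fixed 146 → total 231.
  Any other capacity-feasible assignment to {B, C} ships for at least 85.
Compare {A, C}: its best feasible assignment gives total 264.
Compare {A, B}: its best feasible assignment gives total 269.
Every other set of open sites that can feasibly serve all demand totals ≥ 264 even under its best assignment. Minimum: 231.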